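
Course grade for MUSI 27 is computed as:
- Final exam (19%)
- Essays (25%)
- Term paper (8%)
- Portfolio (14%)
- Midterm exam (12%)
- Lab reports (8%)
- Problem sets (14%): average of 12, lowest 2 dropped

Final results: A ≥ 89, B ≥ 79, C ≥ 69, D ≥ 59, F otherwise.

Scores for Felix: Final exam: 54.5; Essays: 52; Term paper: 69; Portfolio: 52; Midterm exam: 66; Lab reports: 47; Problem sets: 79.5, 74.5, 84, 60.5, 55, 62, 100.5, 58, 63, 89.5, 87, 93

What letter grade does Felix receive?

Problem sets: drop 55, 58 → average of remaining 10 = 793.5/10 = 79.35
Weighted total:
  Final exam 54.5 × 0.19 = 10.355
  Essays 52 × 0.25 = 13
  Term paper 69 × 0.08 = 5.52
  Portfolio 52 × 0.14 = 7.28
  Midterm exam 66 × 0.12 = 7.92
  Lab reports 47 × 0.08 = 3.76
  Problem sets 79.35 × 0.14 = 11.109
Sum = 58.944
58.944 < 59 → F

F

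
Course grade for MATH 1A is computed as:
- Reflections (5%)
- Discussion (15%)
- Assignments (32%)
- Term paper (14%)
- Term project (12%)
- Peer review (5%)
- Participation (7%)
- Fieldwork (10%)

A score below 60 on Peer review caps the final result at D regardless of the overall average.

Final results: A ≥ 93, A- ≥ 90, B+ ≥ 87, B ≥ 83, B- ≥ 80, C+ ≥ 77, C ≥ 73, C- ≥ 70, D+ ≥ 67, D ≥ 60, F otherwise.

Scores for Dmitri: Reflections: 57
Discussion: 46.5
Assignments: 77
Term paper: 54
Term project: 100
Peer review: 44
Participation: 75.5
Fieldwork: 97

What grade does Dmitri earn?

Peer review score 44 < 60: minimum not met.
Weighted total:
  Reflections 57 × 0.05 = 2.85
  Discussion 46.5 × 0.15 = 6.975
  Assignments 77 × 0.32 = 24.64
  Term paper 54 × 0.14 = 7.56
  Term project 100 × 0.12 = 12
  Peer review 44 × 0.05 = 2.2
  Participation 75.5 × 0.07 = 5.285
  Fieldwork 97 × 0.1 = 9.7
Sum = 71.21
71.21 would be C-; cap at D applies → D.

D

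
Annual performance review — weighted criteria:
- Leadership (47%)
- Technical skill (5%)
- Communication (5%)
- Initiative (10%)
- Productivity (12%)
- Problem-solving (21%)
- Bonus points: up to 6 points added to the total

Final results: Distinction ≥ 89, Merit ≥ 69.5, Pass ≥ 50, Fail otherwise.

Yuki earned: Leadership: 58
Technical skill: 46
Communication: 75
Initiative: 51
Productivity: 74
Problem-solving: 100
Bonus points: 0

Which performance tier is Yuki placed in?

Weighted total:
  Leadership 58 × 0.47 = 27.26
  Technical skill 46 × 0.05 = 2.3
  Communication 75 × 0.05 = 3.75
  Initiative 51 × 0.1 = 5.1
  Productivity 74 × 0.12 = 8.88
  Problem-solving 100 × 0.21 = 21
Sum = 68.29
Bonus points: 68.29 + 0 = 68.29
68.29 is ≥ 50 and < 69.5 → Pass

Pass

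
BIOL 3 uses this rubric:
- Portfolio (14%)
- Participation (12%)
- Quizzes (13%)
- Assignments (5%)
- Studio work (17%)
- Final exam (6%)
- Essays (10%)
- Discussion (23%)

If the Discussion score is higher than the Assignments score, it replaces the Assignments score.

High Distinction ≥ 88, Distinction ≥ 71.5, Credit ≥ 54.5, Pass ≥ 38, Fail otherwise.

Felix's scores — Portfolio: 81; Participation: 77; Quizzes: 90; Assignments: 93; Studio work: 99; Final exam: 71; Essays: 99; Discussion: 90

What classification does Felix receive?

High Distinction

Discussion (90) ≤ Assignments (93), so Assignments stays at 93.
Weighted total:
  Portfolio 81 × 0.14 = 11.34
  Participation 77 × 0.12 = 9.24
  Quizzes 90 × 0.13 = 11.7
  Assignments 93 × 0.05 = 4.65
  Studio work 99 × 0.17 = 16.83
  Final exam 71 × 0.06 = 4.26
  Essays 99 × 0.1 = 9.9
  Discussion 90 × 0.23 = 20.7
Sum = 88.62
88.62 ≥ 88 → High Distinction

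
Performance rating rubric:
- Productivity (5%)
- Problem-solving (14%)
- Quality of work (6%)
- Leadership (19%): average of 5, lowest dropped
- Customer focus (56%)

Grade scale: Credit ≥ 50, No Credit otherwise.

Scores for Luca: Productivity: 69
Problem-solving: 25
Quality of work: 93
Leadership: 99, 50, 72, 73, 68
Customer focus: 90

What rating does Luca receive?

Credit

Leadership: drop 50 → average of remaining 4 = 312/4 = 78
Weighted total:
  Productivity 69 × 0.05 = 3.45
  Problem-solving 25 × 0.14 = 3.5
  Quality of work 93 × 0.06 = 5.58
  Leadership 78 × 0.19 = 14.82
  Customer focus 90 × 0.56 = 50.4
Sum = 77.75
77.75 ≥ 50 → Credit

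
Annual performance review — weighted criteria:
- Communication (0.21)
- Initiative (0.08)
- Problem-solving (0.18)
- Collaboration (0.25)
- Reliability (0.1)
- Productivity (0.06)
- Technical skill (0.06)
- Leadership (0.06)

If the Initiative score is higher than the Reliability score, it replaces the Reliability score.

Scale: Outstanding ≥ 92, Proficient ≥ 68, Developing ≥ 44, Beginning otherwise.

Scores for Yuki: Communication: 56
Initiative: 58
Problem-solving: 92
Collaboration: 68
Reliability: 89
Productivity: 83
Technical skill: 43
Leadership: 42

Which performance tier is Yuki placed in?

Initiative (58) ≤ Reliability (89), so Reliability stays at 89.
Weighted total:
  Communication 56 × 0.21 = 11.76
  Initiative 58 × 0.08 = 4.64
  Problem-solving 92 × 0.18 = 16.56
  Collaboration 68 × 0.25 = 17
  Reliability 89 × 0.1 = 8.9
  Productivity 83 × 0.06 = 4.98
  Technical skill 43 × 0.06 = 2.58
  Leadership 42 × 0.06 = 2.52
Sum = 68.94
68.94 is ≥ 68 and < 92 → Proficient

Proficient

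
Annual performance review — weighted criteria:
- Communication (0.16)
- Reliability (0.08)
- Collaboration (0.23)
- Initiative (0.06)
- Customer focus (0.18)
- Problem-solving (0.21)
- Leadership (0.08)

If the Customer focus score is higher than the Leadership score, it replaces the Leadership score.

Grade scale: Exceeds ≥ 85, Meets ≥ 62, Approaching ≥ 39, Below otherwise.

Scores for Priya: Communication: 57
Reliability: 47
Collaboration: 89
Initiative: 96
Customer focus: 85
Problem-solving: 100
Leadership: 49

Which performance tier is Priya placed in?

Meets

Customer focus (85) > Leadership (49), so Leadership counts as 85.
Weighted total:
  Communication 57 × 0.16 = 9.12
  Reliability 47 × 0.08 = 3.76
  Collaboration 89 × 0.23 = 20.47
  Initiative 96 × 0.06 = 5.76
  Customer focus 85 × 0.18 = 15.3
  Problem-solving 100 × 0.21 = 21
  Leadership 85 × 0.08 = 6.8
Sum = 82.21
82.21 is ≥ 62 and < 85 → Meets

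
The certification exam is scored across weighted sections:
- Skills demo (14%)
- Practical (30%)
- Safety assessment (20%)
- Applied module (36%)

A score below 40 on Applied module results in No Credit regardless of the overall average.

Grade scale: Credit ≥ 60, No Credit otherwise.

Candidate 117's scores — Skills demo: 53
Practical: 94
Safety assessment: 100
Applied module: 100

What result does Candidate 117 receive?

Credit

Applied module score 100 ≥ 40: minimum met.
Weighted total:
  Skills demo 53 × 0.14 = 7.42
  Practical 94 × 0.3 = 28.2
  Safety assessment 100 × 0.2 = 20
  Applied module 100 × 0.36 = 36
Sum = 91.62
91.62 ≥ 60 → Credit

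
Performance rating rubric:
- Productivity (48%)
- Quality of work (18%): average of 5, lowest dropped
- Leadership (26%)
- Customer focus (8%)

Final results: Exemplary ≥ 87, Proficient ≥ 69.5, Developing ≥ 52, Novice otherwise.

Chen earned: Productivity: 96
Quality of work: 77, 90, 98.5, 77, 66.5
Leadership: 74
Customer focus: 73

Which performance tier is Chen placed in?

Proficient

Quality of work: drop 66.5 → average of remaining 4 = 342.5/4 = 85.625
Weighted total:
  Productivity 96 × 0.48 = 46.08
  Quality of work 85.625 × 0.18 = 15.4125
  Leadership 74 × 0.26 = 19.24
  Customer focus 73 × 0.08 = 5.84
Sum = 86.5725
86.5725 is ≥ 69.5 and < 87 → Proficient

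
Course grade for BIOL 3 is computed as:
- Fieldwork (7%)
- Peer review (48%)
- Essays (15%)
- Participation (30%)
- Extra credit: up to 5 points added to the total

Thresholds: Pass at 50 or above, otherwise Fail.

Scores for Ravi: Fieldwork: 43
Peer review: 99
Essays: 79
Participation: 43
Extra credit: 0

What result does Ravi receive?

Pass

Weighted total:
  Fieldwork 43 × 0.07 = 3.01
  Peer review 99 × 0.48 = 47.52
  Essays 79 × 0.15 = 11.85
  Participation 43 × 0.3 = 12.9
Sum = 75.28
Extra credit: 75.28 + 0 = 75.28
75.28 ≥ 50 → Pass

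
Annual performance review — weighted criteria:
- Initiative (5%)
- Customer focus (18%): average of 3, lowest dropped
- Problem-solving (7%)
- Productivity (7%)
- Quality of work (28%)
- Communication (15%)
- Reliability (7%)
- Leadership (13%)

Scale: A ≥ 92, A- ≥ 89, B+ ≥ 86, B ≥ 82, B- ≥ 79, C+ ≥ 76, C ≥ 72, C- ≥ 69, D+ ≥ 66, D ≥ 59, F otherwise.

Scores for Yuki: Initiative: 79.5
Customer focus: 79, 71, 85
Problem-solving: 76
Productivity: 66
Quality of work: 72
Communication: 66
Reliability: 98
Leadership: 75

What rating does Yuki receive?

Customer focus: drop 71 → average of remaining 2 = 164/2 = 82
Weighted total:
  Initiative 79.5 × 0.05 = 3.975
  Customer focus 82 × 0.18 = 14.76
  Problem-solving 76 × 0.07 = 5.32
  Productivity 66 × 0.07 = 4.62
  Quality of work 72 × 0.28 = 20.16
  Communication 66 × 0.15 = 9.9
  Reliability 98 × 0.07 = 6.86
  Leadership 75 × 0.13 = 9.75
Sum = 75.345
75.345 is ≥ 72 and < 76 → C

C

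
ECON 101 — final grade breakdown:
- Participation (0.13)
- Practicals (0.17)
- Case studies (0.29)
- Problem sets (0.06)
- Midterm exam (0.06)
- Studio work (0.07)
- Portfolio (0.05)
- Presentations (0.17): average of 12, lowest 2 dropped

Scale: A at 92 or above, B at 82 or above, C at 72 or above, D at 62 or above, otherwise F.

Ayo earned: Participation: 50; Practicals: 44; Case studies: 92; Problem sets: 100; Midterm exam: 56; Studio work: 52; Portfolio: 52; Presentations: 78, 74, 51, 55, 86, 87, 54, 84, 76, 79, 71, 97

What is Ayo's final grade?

Presentations: drop 51, 54 → average of remaining 10 = 787/10 = 78.7
Weighted total:
  Participation 50 × 0.13 = 6.5
  Practicals 44 × 0.17 = 7.48
  Case studies 92 × 0.29 = 26.68
  Problem sets 100 × 0.06 = 6
  Midterm exam 56 × 0.06 = 3.36
  Studio work 52 × 0.07 = 3.64
  Portfolio 52 × 0.05 = 2.6
  Presentations 78.7 × 0.17 = 13.379
Sum = 69.639
69.639 is ≥ 62 and < 72 → D

D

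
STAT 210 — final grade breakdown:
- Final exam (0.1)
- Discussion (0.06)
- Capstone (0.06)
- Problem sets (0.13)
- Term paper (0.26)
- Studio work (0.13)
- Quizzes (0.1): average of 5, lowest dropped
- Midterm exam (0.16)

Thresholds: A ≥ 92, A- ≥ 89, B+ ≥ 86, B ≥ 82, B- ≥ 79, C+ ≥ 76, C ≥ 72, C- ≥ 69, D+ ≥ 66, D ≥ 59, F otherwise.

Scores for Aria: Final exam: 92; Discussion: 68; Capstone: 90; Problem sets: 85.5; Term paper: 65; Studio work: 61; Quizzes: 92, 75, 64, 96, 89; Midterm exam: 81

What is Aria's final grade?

C+

Quizzes: drop 64 → average of remaining 4 = 352/4 = 88
Weighted total:
  Final exam 92 × 0.1 = 9.2
  Discussion 68 × 0.06 = 4.08
  Capstone 90 × 0.06 = 5.4
  Problem sets 85.5 × 0.13 = 11.115
  Term paper 65 × 0.26 = 16.9
  Studio work 61 × 0.13 = 7.93
  Quizzes 88 × 0.1 = 8.8
  Midterm exam 81 × 0.16 = 12.96
Sum = 76.385
76.385 is ≥ 76 and < 79 → C+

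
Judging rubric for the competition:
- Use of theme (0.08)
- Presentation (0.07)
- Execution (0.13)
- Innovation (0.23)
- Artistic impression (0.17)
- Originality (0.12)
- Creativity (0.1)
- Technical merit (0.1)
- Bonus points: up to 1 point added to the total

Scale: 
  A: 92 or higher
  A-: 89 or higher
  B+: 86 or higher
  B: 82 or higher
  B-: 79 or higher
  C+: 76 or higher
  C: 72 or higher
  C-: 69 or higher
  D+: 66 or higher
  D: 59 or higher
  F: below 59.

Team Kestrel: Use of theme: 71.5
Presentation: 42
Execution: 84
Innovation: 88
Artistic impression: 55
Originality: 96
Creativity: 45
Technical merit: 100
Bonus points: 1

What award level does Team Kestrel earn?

Weighted total:
  Use of theme 71.5 × 0.08 = 5.72
  Presentation 42 × 0.07 = 2.94
  Execution 84 × 0.13 = 10.92
  Innovation 88 × 0.23 = 20.24
  Artistic impression 55 × 0.17 = 9.35
  Originality 96 × 0.12 = 11.52
  Creativity 45 × 0.1 = 4.5
  Technical merit 100 × 0.1 = 10
Sum = 75.19
Bonus points: 75.19 + 1 = 76.19
76.19 is ≥ 76 and < 79 → C+

C+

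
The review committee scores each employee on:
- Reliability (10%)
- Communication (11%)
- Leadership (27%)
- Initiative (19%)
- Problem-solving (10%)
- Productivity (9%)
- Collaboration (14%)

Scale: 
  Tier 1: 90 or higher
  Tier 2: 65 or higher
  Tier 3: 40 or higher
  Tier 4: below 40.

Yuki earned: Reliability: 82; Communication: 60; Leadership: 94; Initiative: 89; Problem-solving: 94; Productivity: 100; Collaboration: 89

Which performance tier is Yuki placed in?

Tier 2

Weighted total:
  Reliability 82 × 0.1 = 8.2
  Communication 60 × 0.11 = 6.6
  Leadership 94 × 0.27 = 25.38
  Initiative 89 × 0.19 = 16.91
  Problem-solving 94 × 0.1 = 9.4
  Productivity 100 × 0.09 = 9
  Collaboration 89 × 0.14 = 12.46
Sum = 87.95
87.95 is ≥ 65 and < 90 → Tier 2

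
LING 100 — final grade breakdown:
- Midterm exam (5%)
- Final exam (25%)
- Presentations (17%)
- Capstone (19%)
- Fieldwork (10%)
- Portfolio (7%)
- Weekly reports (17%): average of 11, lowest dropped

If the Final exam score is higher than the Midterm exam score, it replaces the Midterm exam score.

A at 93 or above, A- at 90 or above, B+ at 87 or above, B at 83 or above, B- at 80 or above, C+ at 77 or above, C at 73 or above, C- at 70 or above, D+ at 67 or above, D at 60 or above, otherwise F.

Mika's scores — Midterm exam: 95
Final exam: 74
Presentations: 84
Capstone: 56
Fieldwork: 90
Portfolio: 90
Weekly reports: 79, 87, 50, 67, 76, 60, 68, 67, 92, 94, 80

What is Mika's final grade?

Weekly reports: drop 50 → average of remaining 10 = 770/10 = 77
Final exam (74) ≤ Midterm exam (95), so Midterm exam stays at 95.
Weighted total:
  Midterm exam 95 × 0.05 = 4.75
  Final exam 74 × 0.25 = 18.5
  Presentations 84 × 0.17 = 14.28
  Capstone 56 × 0.19 = 10.64
  Fieldwork 90 × 0.1 = 9
  Portfolio 90 × 0.07 = 6.3
  Weekly reports 77 × 0.17 = 13.09
Sum = 76.56
76.56 is ≥ 73 and < 77 → C

C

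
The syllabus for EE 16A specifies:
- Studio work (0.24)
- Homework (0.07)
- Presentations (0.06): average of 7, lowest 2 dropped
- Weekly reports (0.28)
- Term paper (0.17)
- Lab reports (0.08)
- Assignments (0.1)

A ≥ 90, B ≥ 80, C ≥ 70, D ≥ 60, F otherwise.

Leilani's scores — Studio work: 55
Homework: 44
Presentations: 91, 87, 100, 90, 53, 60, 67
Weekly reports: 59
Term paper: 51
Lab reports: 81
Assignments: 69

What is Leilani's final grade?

Presentations: drop 53, 60 → average of remaining 5 = 435/5 = 87
Weighted total:
  Studio work 55 × 0.24 = 13.2
  Homework 44 × 0.07 = 3.08
  Presentations 87 × 0.06 = 5.22
  Weekly reports 59 × 0.28 = 16.52
  Term paper 51 × 0.17 = 8.67
  Lab reports 81 × 0.08 = 6.48
  Assignments 69 × 0.1 = 6.9
Sum = 60.07
60.07 is ≥ 60 and < 70 → D

D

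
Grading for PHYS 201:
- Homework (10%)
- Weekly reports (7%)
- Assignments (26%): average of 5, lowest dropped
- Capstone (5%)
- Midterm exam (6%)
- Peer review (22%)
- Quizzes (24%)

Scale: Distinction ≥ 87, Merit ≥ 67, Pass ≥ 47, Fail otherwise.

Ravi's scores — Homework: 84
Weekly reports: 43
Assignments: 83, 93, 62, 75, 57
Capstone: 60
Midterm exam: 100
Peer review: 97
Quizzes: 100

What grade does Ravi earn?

Merit

Assignments: drop 57 → average of remaining 4 = 313/4 = 78.25
Weighted total:
  Homework 84 × 0.1 = 8.4
  Weekly reports 43 × 0.07 = 3.01
  Assignments 78.25 × 0.26 = 20.345
  Capstone 60 × 0.05 = 3
  Midterm exam 100 × 0.06 = 6
  Peer review 97 × 0.22 = 21.34
  Quizzes 100 × 0.24 = 24
Sum = 86.095
86.095 is ≥ 67 and < 87 → Merit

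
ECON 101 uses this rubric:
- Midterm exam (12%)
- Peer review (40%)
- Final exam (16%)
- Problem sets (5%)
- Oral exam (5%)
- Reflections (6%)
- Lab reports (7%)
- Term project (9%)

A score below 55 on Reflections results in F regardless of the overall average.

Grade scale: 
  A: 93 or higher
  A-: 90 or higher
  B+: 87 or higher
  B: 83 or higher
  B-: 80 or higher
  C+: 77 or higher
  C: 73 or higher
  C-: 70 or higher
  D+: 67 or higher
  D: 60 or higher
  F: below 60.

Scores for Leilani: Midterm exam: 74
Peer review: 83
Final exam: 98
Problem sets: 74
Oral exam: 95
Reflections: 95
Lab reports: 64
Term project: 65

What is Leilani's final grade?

Reflections score 95 ≥ 55: minimum met.
Weighted total:
  Midterm exam 74 × 0.12 = 8.88
  Peer review 83 × 0.4 = 33.2
  Final exam 98 × 0.16 = 15.68
  Problem sets 74 × 0.05 = 3.7
  Oral exam 95 × 0.05 = 4.75
  Reflections 95 × 0.06 = 5.7
  Lab reports 64 × 0.07 = 4.48
  Term project 65 × 0.09 = 5.85
Sum = 82.24
82.24 is ≥ 80 and < 83 → B-

B-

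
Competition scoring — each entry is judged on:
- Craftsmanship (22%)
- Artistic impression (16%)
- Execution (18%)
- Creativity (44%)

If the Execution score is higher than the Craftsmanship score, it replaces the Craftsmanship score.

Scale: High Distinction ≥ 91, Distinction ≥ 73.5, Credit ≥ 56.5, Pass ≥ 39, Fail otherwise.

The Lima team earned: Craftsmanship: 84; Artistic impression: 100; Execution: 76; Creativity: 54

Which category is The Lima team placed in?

Execution (76) ≤ Craftsmanship (84), so Craftsmanship stays at 84.
Weighted total:
  Craftsmanship 84 × 0.22 = 18.48
  Artistic impression 100 × 0.16 = 16
  Execution 76 × 0.18 = 13.68
  Creativity 54 × 0.44 = 23.76
Sum = 71.92
71.92 is ≥ 56.5 and < 73.5 → Credit

Credit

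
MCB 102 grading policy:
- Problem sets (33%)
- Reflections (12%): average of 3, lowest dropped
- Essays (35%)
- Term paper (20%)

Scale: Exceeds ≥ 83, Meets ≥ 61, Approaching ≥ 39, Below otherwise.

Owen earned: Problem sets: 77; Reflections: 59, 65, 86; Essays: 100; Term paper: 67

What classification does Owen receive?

Meets

Reflections: drop 59 → average of remaining 2 = 151/2 = 75.5
Weighted total:
  Problem sets 77 × 0.33 = 25.41
  Reflections 75.5 × 0.12 = 9.06
  Essays 100 × 0.35 = 35
  Term paper 67 × 0.2 = 13.4
Sum = 82.87
82.87 is ≥ 61 and < 83 → Meets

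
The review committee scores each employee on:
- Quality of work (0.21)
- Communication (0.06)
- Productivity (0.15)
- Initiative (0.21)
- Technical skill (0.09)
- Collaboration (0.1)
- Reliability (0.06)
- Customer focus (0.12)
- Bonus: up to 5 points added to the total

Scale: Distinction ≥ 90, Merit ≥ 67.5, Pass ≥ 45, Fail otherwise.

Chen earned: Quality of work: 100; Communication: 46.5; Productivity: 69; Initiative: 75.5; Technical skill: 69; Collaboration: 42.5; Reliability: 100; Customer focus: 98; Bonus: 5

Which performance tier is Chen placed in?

Weighted total:
  Quality of work 100 × 0.21 = 21
  Communication 46.5 × 0.06 = 2.79
  Productivity 69 × 0.15 = 10.35
  Initiative 75.5 × 0.21 = 15.855
  Technical skill 69 × 0.09 = 6.21
  Collaboration 42.5 × 0.1 = 4.25
  Reliability 100 × 0.06 = 6
  Customer focus 98 × 0.12 = 11.76
Sum = 78.215
Bonus: 78.215 + 5 = 83.215
83.215 is ≥ 67.5 and < 90 → Merit

Merit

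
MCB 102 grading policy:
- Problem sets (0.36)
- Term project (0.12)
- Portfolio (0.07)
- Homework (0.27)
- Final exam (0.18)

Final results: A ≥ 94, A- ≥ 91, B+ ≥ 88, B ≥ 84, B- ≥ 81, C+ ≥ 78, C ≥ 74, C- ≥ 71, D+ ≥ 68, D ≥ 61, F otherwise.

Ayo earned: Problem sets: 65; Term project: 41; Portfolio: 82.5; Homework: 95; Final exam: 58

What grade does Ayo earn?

Weighted total:
  Problem sets 65 × 0.36 = 23.4
  Term project 41 × 0.12 = 4.92
  Portfolio 82.5 × 0.07 = 5.775
  Homework 95 × 0.27 = 25.65
  Final exam 58 × 0.18 = 10.44
Sum = 70.185
70.185 is ≥ 68 and < 71 → D+

D+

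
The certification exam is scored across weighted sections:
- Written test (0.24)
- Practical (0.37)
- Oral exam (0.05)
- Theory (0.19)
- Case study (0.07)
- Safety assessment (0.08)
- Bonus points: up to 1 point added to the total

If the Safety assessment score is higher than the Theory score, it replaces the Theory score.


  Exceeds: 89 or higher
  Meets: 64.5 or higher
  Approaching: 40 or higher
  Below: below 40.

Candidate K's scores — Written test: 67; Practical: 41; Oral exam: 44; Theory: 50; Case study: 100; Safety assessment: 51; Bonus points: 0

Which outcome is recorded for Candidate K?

Safety assessment (51) > Theory (50), so Theory counts as 51.
Weighted total:
  Written test 67 × 0.24 = 16.08
  Practical 41 × 0.37 = 15.17
  Oral exam 44 × 0.05 = 2.2
  Theory 51 × 0.19 = 9.69
  Case study 100 × 0.07 = 7
  Safety assessment 51 × 0.08 = 4.08
Sum = 54.22
Bonus points: 54.22 + 0 = 54.22
54.22 is ≥ 40 and < 64.5 → Approaching

Approaching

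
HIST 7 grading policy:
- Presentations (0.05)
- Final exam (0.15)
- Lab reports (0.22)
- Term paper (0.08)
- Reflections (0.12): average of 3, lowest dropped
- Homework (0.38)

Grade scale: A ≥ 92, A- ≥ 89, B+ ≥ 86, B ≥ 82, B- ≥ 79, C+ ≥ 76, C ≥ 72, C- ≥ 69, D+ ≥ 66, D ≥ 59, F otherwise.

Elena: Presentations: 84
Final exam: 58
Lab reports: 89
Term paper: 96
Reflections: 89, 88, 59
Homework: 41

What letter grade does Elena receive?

D+

Reflections: drop 59 → average of remaining 2 = 177/2 = 88.5
Weighted total:
  Presentations 84 × 0.05 = 4.2
  Final exam 58 × 0.15 = 8.7
  Lab reports 89 × 0.22 = 19.58
  Term paper 96 × 0.08 = 7.68
  Reflections 88.5 × 0.12 = 10.62
  Homework 41 × 0.38 = 15.58
Sum = 66.36
66.36 is ≥ 66 and < 69 → D+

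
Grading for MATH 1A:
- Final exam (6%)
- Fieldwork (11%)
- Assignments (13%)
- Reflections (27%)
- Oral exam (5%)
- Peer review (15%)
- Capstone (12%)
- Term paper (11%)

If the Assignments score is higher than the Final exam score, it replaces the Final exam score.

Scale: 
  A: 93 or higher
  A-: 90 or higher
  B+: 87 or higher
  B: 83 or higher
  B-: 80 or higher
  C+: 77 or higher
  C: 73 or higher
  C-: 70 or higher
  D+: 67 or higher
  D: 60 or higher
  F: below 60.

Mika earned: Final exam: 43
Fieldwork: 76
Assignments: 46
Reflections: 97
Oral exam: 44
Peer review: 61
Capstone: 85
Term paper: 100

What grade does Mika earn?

Assignments (46) > Final exam (43), so Final exam counts as 46.
Weighted total:
  Final exam 46 × 0.06 = 2.76
  Fieldwork 76 × 0.11 = 8.36
  Assignments 46 × 0.13 = 5.98
  Reflections 97 × 0.27 = 26.19
  Oral exam 44 × 0.05 = 2.2
  Peer review 61 × 0.15 = 9.15
  Capstone 85 × 0.12 = 10.2
  Term paper 100 × 0.11 = 11
Sum = 75.84
75.84 is ≥ 73 and < 77 → C

C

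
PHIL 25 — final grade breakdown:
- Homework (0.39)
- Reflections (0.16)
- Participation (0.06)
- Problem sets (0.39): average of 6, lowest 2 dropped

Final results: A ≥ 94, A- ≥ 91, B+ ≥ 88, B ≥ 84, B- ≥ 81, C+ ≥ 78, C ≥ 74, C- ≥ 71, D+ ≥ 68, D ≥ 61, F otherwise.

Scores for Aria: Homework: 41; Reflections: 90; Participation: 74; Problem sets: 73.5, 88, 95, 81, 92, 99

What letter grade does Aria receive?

Problem sets: drop 73.5, 81 → average of remaining 4 = 374/4 = 93.5
Weighted total:
  Homework 41 × 0.39 = 15.99
  Reflections 90 × 0.16 = 14.4
  Participation 74 × 0.06 = 4.44
  Problem sets 93.5 × 0.39 = 36.465
Sum = 71.295
71.295 is ≥ 71 and < 74 → C-

C-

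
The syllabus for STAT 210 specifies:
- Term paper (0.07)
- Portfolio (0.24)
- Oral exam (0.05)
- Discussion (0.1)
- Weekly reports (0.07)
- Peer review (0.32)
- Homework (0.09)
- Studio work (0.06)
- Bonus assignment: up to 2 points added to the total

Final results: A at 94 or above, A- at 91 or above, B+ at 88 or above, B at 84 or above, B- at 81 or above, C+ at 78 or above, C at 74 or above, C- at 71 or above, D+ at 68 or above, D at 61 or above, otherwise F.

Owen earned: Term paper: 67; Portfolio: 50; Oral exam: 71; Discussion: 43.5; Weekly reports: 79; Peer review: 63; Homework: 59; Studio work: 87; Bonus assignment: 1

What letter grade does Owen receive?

D

Weighted total:
  Term paper 67 × 0.07 = 4.69
  Portfolio 50 × 0.24 = 12
  Oral exam 71 × 0.05 = 3.55
  Discussion 43.5 × 0.1 = 4.35
  Weekly reports 79 × 0.07 = 5.53
  Peer review 63 × 0.32 = 20.16
  Homework 59 × 0.09 = 5.31
  Studio work 87 × 0.06 = 5.22
Sum = 60.81
Bonus assignment: 60.81 + 1 = 61.81
61.81 is ≥ 61 and < 68 → D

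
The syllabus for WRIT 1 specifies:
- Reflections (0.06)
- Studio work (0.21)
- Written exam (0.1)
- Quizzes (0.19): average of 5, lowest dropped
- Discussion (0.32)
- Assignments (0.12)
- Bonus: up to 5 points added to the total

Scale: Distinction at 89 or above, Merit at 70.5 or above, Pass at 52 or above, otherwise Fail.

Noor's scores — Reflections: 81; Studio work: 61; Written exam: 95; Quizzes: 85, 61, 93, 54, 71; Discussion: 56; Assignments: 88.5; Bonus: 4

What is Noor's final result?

Quizzes: drop 54 → average of remaining 4 = 310/4 = 77.5
Weighted total:
  Reflections 81 × 0.06 = 4.86
  Studio work 61 × 0.21 = 12.81
  Written exam 95 × 0.1 = 9.5
  Quizzes 77.5 × 0.19 = 14.725
  Discussion 56 × 0.32 = 17.92
  Assignments 88.5 × 0.12 = 10.62
Sum = 70.435
Bonus: 70.435 + 4 = 74.435
74.435 is ≥ 70.5 and < 89 → Merit

Merit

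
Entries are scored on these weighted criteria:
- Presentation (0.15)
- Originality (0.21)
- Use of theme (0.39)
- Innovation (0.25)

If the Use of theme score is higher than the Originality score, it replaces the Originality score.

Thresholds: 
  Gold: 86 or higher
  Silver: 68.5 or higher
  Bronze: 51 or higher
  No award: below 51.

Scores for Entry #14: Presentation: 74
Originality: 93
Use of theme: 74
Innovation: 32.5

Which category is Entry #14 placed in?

Bronze

Use of theme (74) ≤ Originality (93), so Originality stays at 93.
Weighted total:
  Presentation 74 × 0.15 = 11.1
  Originality 93 × 0.21 = 19.53
  Use of theme 74 × 0.39 = 28.86
  Innovation 32.5 × 0.25 = 8.125
Sum = 67.615
67.615 is ≥ 51 and < 68.5 → Bronze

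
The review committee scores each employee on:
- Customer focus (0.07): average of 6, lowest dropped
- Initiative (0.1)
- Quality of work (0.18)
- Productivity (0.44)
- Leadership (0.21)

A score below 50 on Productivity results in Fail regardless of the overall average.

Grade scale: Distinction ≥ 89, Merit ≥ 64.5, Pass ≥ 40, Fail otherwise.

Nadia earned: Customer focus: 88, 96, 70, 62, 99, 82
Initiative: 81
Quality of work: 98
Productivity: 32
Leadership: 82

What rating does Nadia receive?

Customer focus: drop 62 → average of remaining 5 = 435/5 = 87
Productivity score 32 < 50: minimum not met.
Weighted total:
  Customer focus 87 × 0.07 = 6.09
  Initiative 81 × 0.1 = 8.1
  Quality of work 98 × 0.18 = 17.64
  Productivity 32 × 0.44 = 14.08
  Leadership 82 × 0.21 = 17.22
Sum = 63.13
Because the Productivity minimum was not met, the result is Fail.

Fail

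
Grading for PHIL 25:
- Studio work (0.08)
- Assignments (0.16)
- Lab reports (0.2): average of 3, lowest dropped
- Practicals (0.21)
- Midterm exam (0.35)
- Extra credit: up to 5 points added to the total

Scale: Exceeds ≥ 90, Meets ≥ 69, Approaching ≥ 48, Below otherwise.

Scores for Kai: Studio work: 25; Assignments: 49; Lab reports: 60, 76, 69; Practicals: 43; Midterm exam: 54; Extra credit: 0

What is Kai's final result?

Lab reports: drop 60 → average of remaining 2 = 145/2 = 72.5
Weighted total:
  Studio work 25 × 0.08 = 2
  Assignments 49 × 0.16 = 7.84
  Lab reports 72.5 × 0.2 = 14.5
  Practicals 43 × 0.21 = 9.03
  Midterm exam 54 × 0.35 = 18.9
Sum = 52.27
Extra credit: 52.27 + 0 = 52.27
52.27 is ≥ 48 and < 69 → Approaching

Approaching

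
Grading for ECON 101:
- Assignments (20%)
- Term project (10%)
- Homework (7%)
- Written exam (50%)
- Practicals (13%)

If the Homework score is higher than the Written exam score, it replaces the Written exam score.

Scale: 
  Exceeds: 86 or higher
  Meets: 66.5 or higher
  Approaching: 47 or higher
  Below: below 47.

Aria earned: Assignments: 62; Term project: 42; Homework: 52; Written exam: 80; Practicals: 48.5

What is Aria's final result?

Meets

Homework (52) ≤ Written exam (80), so Written exam stays at 80.
Weighted total:
  Assignments 62 × 0.2 = 12.4
  Term project 42 × 0.1 = 4.2
  Homework 52 × 0.07 = 3.64
  Written exam 80 × 0.5 = 40
  Practicals 48.5 × 0.13 = 6.305
Sum = 66.545
66.545 is ≥ 66.5 and < 86 → Meets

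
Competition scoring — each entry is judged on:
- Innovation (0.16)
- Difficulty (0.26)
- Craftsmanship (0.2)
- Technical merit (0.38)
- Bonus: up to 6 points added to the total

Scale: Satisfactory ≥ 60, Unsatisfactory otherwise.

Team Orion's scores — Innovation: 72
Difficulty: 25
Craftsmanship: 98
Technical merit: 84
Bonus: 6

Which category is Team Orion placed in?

Satisfactory

Weighted total:
  Innovation 72 × 0.16 = 11.52
  Difficulty 25 × 0.26 = 6.5
  Craftsmanship 98 × 0.2 = 19.6
  Technical merit 84 × 0.38 = 31.92
Sum = 69.54
Bonus: 69.54 + 6 = 75.54
75.54 ≥ 60 → Satisfactory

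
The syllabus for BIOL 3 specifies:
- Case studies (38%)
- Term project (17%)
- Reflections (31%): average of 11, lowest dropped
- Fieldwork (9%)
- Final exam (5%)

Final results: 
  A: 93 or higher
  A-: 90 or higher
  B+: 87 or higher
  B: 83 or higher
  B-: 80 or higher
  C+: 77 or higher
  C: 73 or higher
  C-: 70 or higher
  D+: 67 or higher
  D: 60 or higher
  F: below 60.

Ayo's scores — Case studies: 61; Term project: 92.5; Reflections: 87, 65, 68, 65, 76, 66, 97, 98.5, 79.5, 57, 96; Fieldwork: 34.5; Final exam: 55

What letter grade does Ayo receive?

D+

Reflections: drop 57 → average of remaining 10 = 798/10 = 79.8
Weighted total:
  Case studies 61 × 0.38 = 23.18
  Term project 92.5 × 0.17 = 15.725
  Reflections 79.8 × 0.31 = 24.738
  Fieldwork 34.5 × 0.09 = 3.105
  Final exam 55 × 0.05 = 2.75
Sum = 69.498
69.498 is ≥ 67 and < 70 → D+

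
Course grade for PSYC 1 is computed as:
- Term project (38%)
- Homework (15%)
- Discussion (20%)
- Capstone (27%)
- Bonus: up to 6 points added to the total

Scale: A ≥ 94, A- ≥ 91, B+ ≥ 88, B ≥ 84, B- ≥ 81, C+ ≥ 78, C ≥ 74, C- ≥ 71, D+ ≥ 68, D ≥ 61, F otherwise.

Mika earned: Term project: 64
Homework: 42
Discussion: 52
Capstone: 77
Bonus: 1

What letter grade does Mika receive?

D

Weighted total:
  Term project 64 × 0.38 = 24.32
  Homework 42 × 0.15 = 6.3
  Discussion 52 × 0.2 = 10.4
  Capstone 77 × 0.27 = 20.79
Sum = 61.81
Bonus: 61.81 + 1 = 62.81
62.81 is ≥ 61 and < 68 → D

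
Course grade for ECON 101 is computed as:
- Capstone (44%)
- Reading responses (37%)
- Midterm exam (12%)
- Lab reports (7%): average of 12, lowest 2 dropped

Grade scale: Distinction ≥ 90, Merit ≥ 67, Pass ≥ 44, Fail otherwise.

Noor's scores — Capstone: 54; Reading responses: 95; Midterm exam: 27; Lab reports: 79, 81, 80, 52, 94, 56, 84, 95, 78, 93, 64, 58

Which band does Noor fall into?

Lab reports: drop 52, 56 → average of remaining 10 = 806/10 = 80.6
Weighted total:
  Capstone 54 × 0.44 = 23.76
  Reading responses 95 × 0.37 = 35.15
  Midterm exam 27 × 0.12 = 3.24
  Lab reports 80.6 × 0.07 = 5.642
Sum = 67.792
67.792 is ≥ 67 and < 90 → Merit

Merit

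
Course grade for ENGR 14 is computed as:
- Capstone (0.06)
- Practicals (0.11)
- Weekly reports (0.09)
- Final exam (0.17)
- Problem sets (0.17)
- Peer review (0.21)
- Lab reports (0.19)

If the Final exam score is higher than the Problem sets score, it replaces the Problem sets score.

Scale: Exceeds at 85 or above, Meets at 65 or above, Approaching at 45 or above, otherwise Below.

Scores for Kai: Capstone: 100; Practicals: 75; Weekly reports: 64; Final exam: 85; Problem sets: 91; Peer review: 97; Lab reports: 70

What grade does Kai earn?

Meets

Final exam (85) ≤ Problem sets (91), so Problem sets stays at 91.
Weighted total:
  Capstone 100 × 0.06 = 6
  Practicals 75 × 0.11 = 8.25
  Weekly reports 64 × 0.09 = 5.76
  Final exam 85 × 0.17 = 14.45
  Problem sets 91 × 0.17 = 15.47
  Peer review 97 × 0.21 = 20.37
  Lab reports 70 × 0.19 = 13.3
Sum = 83.6
83.6 is ≥ 65 and < 85 → Meets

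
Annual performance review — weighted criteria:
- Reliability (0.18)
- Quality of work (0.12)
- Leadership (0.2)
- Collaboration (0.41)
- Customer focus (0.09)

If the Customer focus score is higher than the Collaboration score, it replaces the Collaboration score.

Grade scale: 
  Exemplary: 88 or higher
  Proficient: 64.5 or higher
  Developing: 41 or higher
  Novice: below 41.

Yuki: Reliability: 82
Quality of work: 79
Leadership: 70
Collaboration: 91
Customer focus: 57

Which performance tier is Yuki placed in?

Customer focus (57) ≤ Collaboration (91), so Collaboration stays at 91.
Weighted total:
  Reliability 82 × 0.18 = 14.76
  Quality of work 79 × 0.12 = 9.48
  Leadership 70 × 0.2 = 14
  Collaboration 91 × 0.41 = 37.31
  Customer focus 57 × 0.09 = 5.13
Sum = 80.68
80.68 is ≥ 64.5 and < 88 → Proficient

Proficient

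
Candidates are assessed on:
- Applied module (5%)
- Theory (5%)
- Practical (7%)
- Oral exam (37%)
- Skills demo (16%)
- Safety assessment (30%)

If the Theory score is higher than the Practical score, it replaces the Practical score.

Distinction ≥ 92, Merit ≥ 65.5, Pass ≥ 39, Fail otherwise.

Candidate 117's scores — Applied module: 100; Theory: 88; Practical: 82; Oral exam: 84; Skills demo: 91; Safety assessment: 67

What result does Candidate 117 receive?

Theory (88) > Practical (82), so Practical counts as 88.
Weighted total:
  Applied module 100 × 0.05 = 5
  Theory 88 × 0.05 = 4.4
  Practical 88 × 0.07 = 6.16
  Oral exam 84 × 0.37 = 31.08
  Skills demo 91 × 0.16 = 14.56
  Safety assessment 67 × 0.3 = 20.1
Sum = 81.3
81.3 is ≥ 65.5 and < 92 → Merit

Merit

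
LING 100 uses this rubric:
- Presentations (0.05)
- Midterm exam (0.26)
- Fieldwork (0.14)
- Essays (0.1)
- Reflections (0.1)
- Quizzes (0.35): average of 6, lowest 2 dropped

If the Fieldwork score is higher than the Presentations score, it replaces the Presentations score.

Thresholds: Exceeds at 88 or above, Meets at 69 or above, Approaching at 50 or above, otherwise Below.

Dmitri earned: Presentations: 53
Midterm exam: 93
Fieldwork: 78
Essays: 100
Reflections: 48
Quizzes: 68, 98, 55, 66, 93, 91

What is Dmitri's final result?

Quizzes: drop 55, 66 → average of remaining 4 = 350/4 = 87.5
Fieldwork (78) > Presentations (53), so Presentations counts as 78.
Weighted total:
  Presentations 78 × 0.05 = 3.9
  Midterm exam 93 × 0.26 = 24.18
  Fieldwork 78 × 0.14 = 10.92
  Essays 100 × 0.1 = 10
  Reflections 48 × 0.1 = 4.8
  Quizzes 87.5 × 0.35 = 30.625
Sum = 84.425
84.425 is ≥ 69 and < 88 → Meets

Meets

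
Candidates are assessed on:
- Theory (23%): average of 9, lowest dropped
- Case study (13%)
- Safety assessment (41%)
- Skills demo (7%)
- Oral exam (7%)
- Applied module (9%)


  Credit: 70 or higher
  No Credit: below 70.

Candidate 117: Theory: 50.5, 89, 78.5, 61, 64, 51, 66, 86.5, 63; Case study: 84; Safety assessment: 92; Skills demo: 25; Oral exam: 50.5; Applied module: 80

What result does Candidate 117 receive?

Credit

Theory: drop 50.5 → average of remaining 8 = 559/8 = 69.875
Weighted total:
  Theory 69.875 × 0.23 = 16.07125
  Case study 84 × 0.13 = 10.92
  Safety assessment 92 × 0.41 = 37.72
  Skills demo 25 × 0.07 = 1.75
  Oral exam 50.5 × 0.07 = 3.535
  Applied module 80 × 0.09 = 7.2
Sum = 77.19625
77.19625 ≥ 70 → Credit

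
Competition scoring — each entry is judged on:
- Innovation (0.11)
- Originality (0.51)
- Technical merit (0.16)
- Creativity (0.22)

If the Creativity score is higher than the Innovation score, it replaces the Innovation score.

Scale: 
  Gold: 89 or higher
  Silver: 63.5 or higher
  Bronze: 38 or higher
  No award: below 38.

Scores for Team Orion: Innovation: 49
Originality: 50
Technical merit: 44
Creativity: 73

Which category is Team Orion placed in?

Bronze

Creativity (73) > Innovation (49), so Innovation counts as 73.
Weighted total:
  Innovation 73 × 0.11 = 8.03
  Originality 50 × 0.51 = 25.5
  Technical merit 44 × 0.16 = 7.04
  Creativity 73 × 0.22 = 16.06
Sum = 56.63
56.63 is ≥ 38 and < 63.5 → Bronze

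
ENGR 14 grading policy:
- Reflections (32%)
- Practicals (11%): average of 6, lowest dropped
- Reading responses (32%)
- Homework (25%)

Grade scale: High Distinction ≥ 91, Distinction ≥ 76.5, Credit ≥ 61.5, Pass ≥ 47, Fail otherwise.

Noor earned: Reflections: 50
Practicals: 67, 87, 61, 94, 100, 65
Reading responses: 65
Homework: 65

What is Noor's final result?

Credit

Practicals: drop 61 → average of remaining 5 = 413/5 = 82.6
Weighted total:
  Reflections 50 × 0.32 = 16
  Practicals 82.6 × 0.11 = 9.086
  Reading responses 65 × 0.32 = 20.8
  Homework 65 × 0.25 = 16.25
Sum = 62.136
62.136 is ≥ 61.5 and < 76.5 → Credit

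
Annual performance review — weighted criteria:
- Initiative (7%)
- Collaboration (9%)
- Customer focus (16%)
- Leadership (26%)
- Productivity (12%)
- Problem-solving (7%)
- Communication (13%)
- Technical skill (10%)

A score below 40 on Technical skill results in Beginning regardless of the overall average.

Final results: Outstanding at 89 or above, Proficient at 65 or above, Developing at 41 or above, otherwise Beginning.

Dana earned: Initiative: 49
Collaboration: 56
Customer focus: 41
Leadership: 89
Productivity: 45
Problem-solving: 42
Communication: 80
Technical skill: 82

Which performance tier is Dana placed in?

Technical skill score 82 ≥ 40: minimum met.
Weighted total:
  Initiative 49 × 0.07 = 3.43
  Collaboration 56 × 0.09 = 5.04
  Customer focus 41 × 0.16 = 6.56
  Leadership 89 × 0.26 = 23.14
  Productivity 45 × 0.12 = 5.4
  Problem-solving 42 × 0.07 = 2.94
  Communication 80 × 0.13 = 10.4
  Technical skill 82 × 0.1 = 8.2
Sum = 65.11
65.11 is ≥ 65 and < 89 → Proficient

Proficient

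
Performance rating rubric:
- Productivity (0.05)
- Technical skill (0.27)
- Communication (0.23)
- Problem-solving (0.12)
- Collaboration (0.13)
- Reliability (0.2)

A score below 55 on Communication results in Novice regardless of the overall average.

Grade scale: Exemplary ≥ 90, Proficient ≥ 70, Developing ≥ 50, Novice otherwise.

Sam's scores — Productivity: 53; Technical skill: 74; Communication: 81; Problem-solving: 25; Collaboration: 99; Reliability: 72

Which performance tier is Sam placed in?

Proficient

Communication score 81 ≥ 55: minimum met.
Weighted total:
  Productivity 53 × 0.05 = 2.65
  Technical skill 74 × 0.27 = 19.98
  Communication 81 × 0.23 = 18.63
  Problem-solving 25 × 0.12 = 3
  Collaboration 99 × 0.13 = 12.87
  Reliability 72 × 0.2 = 14.4
Sum = 71.53
71.53 is ≥ 70 and < 90 → Proficient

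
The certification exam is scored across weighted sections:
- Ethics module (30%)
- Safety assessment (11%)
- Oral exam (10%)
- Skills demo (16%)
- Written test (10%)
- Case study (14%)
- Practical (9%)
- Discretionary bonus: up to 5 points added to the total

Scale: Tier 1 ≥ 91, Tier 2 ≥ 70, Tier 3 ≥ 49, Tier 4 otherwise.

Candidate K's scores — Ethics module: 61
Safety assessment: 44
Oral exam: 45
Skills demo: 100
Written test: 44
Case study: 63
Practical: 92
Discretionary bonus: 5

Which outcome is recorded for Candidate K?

Tier 2

Weighted total:
  Ethics module 61 × 0.3 = 18.3
  Safety assessment 44 × 0.11 = 4.84
  Oral exam 45 × 0.1 = 4.5
  Skills demo 100 × 0.16 = 16
  Written test 44 × 0.1 = 4.4
  Case study 63 × 0.14 = 8.82
  Practical 92 × 0.09 = 8.28
Sum = 65.14
Discretionary bonus: 65.14 + 5 = 70.14
70.14 is ≥ 70 and < 91 → Tier 2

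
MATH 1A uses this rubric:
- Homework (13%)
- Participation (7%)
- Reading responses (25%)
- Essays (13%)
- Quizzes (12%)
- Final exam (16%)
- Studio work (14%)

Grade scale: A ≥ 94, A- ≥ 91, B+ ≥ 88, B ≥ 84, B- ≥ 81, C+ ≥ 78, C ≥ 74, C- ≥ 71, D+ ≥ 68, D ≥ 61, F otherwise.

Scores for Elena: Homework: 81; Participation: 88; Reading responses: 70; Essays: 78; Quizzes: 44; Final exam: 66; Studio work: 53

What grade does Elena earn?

Weighted total:
  Homework 81 × 0.13 = 10.53
  Participation 88 × 0.07 = 6.16
  Reading responses 70 × 0.25 = 17.5
  Essays 78 × 0.13 = 10.14
  Quizzes 44 × 0.12 = 5.28
  Final exam 66 × 0.16 = 10.56
  Studio work 53 × 0.14 = 7.42
Sum = 67.59
67.59 is ≥ 61 and < 68 → D

D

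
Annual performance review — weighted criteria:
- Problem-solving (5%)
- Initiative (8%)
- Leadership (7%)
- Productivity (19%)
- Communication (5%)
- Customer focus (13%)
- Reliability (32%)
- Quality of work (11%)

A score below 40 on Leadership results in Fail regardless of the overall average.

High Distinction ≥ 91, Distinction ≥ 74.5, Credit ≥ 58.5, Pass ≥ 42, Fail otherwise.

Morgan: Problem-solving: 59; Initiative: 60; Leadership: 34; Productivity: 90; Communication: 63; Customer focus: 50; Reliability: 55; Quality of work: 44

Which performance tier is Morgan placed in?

Leadership score 34 < 40: minimum not met.
Weighted total:
  Problem-solving 59 × 0.05 = 2.95
  Initiative 60 × 0.08 = 4.8
  Leadership 34 × 0.07 = 2.38
  Productivity 90 × 0.19 = 17.1
  Communication 63 × 0.05 = 3.15
  Customer focus 50 × 0.13 = 6.5
  Reliability 55 × 0.32 = 17.6
  Quality of work 44 × 0.11 = 4.84
Sum = 59.32
Because the Leadership minimum was not met, the result is Fail.

Fail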